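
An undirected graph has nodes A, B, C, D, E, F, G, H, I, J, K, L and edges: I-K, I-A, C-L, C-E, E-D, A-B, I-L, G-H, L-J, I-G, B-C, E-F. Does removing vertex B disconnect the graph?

No

Deleting B leaves 1 component (was 1) (its neighbors A, C remain connected to each other), so B is not a cut vertex.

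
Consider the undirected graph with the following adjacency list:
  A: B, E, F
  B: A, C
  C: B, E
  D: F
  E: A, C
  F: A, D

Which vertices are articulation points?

Removing A increases the component count from 1 to 2, so A is a cut vertex.
Removing F increases the component count from 1 to 2, so F is a cut vertex.
By contrast removing E leaves 1 component; it is not a cut vertex. No other vertex is a cut vertex either.

A, F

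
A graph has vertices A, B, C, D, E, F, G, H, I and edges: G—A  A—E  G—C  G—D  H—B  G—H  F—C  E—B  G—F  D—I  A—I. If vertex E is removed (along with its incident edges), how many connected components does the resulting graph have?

With E gone, the remaining components are: {A, B, C, D, F, G, H, I}.
That is 1 component.

1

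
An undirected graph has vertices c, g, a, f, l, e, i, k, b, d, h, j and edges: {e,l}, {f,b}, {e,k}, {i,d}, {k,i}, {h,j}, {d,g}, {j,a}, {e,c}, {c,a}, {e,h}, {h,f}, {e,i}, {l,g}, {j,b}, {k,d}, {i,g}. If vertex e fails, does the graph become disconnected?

Yes

Deleting e raises the number of components from 1 to 2, so e is a cut vertex.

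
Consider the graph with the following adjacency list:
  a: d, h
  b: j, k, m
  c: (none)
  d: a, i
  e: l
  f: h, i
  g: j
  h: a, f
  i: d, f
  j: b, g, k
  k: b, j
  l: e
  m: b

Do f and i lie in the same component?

Yes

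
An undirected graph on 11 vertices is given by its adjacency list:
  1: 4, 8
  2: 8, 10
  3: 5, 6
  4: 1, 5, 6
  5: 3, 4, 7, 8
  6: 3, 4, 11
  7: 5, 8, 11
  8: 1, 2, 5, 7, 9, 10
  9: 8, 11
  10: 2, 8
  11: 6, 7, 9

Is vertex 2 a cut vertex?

No

Deleting 2 leaves 1 component (was 1) (its neighbors 8, 10 remain connected to each other), so 2 is not a cut vertex.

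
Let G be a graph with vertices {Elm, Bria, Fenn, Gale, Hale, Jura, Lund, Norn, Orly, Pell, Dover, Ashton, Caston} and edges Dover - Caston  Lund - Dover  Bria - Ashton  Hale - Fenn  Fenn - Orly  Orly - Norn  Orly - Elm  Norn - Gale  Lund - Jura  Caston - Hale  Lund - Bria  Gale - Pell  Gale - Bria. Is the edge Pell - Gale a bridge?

Removing Pell - Gale leaves no path between Pell and Gale: the component count goes from 1 to 2. So it is a bridge.

Yes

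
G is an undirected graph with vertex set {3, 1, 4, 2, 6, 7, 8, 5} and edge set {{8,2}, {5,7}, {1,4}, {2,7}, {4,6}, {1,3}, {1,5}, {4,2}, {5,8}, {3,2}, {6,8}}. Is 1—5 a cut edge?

After removing 1—5, the path 1-4-6-8-5 still connects them, so the edge is not a bridge.

No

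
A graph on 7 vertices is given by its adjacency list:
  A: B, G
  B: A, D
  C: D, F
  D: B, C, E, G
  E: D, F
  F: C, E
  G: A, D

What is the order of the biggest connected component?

Starting from A we can reach A, B, C, D, E, F, G. That is one component of size 7.
The largest has 7 vertices.

7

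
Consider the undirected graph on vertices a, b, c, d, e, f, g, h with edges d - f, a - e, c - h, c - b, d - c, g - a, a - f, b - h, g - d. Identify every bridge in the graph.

The edges on the cycle c-b-h-c are not bridges since each lies on that cycle.
But removing e - a disconnects e from a; removing c - d disconnects c from d — these are bridges.

a-e, c-d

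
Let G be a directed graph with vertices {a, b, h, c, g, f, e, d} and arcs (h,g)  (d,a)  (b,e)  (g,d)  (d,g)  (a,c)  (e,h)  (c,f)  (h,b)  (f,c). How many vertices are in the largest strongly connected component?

3

{b, e, h} are all mutually reachable — one SCC of size 3.
{c, f} are all mutually reachable — one SCC of size 2.
{d, g} are all mutually reachable — one SCC of size 2.
{a} is an SCC by itself.
The largest has 3 vertices.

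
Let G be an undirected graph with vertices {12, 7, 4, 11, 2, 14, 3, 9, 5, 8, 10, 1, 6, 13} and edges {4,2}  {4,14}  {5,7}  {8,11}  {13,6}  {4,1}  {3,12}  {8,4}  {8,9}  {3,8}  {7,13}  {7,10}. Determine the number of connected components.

2

Starting from 5 we can reach 5, 6, 7, 10, 13. That is one component of size 5.
Starting from 1 we can reach 1, 2, 3, 4, 8, 9, 11, 12, 14. That is one component of size 9.
Total: 2 components.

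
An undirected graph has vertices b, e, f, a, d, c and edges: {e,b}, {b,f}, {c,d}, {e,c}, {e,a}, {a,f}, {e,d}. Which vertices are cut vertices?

Removing e increases the component count from 1 to 2, so e is a cut vertex.
By contrast removing d leaves 1 component; it is not a cut vertex. No other vertex is a cut vertex either.

e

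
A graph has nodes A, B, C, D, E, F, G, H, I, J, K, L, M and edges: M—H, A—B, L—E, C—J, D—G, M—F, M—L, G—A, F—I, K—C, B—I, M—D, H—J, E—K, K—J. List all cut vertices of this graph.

M

Removing M increases the component count from 1 to 2, so M is a cut vertex.
By contrast removing F leaves 1 component; it is not a cut vertex. No other vertex is a cut vertex either.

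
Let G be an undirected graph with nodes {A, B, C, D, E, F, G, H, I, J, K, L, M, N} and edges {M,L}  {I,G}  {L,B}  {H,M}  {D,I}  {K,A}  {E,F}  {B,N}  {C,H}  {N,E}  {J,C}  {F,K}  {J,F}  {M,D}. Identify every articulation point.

D, F, I, K, M

Removing D increases the component count from 1 to 2, so D is a cut vertex.
Removing F increases the component count from 1 to 2, so F is a cut vertex.
Removing I increases the component count from 1 to 2, so I is a cut vertex.
Likewise K, M are cut vertices.
By contrast removing A leaves 1 component; it is not a cut vertex. No other vertex is a cut vertex either.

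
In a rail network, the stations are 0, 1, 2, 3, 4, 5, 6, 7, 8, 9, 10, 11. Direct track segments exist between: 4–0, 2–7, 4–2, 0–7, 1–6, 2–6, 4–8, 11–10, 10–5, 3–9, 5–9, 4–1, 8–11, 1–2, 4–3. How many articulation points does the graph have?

Removing 4 increases the component count from 1 to 2, so 4 is a cut vertex.
By contrast removing 9 leaves 1 component; it is not a cut vertex. No other vertex is a cut vertex either.

1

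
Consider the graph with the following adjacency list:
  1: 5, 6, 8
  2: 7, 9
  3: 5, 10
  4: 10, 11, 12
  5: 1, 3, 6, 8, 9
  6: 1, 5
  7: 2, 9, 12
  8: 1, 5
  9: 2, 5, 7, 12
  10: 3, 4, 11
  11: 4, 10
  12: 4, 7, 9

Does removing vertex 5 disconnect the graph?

Deleting 5 raises the number of components from 1 to 2, so 5 is a cut vertex.

Yes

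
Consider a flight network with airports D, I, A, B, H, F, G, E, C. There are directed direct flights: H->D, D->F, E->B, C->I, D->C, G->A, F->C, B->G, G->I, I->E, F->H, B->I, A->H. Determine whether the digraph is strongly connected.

From E we can reach every vertex (A, B, C, D, E, F, G, H, I), and every vertex can reach E (A, B, C, D, E, F, G, H, I). So the whole graph is one strongly connected component.

Yes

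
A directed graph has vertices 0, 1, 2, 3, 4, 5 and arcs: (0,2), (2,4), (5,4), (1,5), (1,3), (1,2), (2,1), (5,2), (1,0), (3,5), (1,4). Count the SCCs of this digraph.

{0, 1, 2, 3, 5} are all mutually reachable — one SCC of size 5.
{4} is an SCC by itself.
That gives 2 strongly connected components.

2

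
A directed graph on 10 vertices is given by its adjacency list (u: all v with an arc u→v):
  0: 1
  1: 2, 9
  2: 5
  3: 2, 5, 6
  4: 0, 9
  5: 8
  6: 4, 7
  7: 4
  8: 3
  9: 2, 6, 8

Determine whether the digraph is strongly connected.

Yes

From 6 we can reach every vertex (0, 1, 2, 3, 4, 5, 6, 7, 8, 9), and every vertex can reach 6 (0, 1, 2, 3, 4, 5, 6, 7, 8, 9). So the whole graph is one strongly connected component.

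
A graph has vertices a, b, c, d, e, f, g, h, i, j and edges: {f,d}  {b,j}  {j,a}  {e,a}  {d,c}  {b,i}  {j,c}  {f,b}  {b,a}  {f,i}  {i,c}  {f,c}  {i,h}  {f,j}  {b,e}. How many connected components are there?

2

g is isolated — a component by itself.
Starting from a we can reach a, b, c, d, e, f, h, i, j. That is one component of size 9.
Total: 2 components.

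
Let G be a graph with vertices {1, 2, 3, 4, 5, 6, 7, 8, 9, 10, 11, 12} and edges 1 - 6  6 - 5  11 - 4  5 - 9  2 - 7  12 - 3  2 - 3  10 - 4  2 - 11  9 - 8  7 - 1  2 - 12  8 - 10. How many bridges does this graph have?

0

The edges on the cycle 2-12-3-2 are not bridges since each lies on that cycle.
Every edge lies on some cycle, so there are no bridges.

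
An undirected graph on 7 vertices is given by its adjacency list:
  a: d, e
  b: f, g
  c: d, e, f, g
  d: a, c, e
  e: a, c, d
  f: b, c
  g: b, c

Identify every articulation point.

c

Removing c increases the component count from 1 to 2, so c is a cut vertex.
By contrast removing e leaves 1 component; it is not a cut vertex. No other vertex is a cut vertex either.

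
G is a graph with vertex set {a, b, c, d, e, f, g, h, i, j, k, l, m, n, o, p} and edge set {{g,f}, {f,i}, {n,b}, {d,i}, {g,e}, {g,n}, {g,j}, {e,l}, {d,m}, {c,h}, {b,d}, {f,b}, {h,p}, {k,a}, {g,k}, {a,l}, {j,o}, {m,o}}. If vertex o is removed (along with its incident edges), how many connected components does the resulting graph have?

2

With o gone, the remaining components are: {c, h, p}; {a, b, d, e, f, g, i, j, k, l, m, n}.
That is 2 components.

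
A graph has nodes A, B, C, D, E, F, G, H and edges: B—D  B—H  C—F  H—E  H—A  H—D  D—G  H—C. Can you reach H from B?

Yes

From B we can reach A, B, C, D, E, F, G, H, which includes H.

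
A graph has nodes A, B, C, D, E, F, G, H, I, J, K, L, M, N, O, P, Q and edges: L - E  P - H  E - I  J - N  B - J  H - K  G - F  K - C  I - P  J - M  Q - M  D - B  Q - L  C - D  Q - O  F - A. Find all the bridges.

The edges on the cycle Q-L-E-I-P-H-K-C-D-B-J-M-Q are not bridges since each lies on that cycle.
But removing Q - O disconnects Q from O; removing G - F disconnects G from F; removing J - N disconnects J from N; removing A - F disconnects A from F — these are bridges.

A-F, F-G, J-N, O-Q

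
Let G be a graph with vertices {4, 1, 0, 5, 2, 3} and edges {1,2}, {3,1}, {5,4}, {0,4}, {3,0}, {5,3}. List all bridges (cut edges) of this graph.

1-2, 1-3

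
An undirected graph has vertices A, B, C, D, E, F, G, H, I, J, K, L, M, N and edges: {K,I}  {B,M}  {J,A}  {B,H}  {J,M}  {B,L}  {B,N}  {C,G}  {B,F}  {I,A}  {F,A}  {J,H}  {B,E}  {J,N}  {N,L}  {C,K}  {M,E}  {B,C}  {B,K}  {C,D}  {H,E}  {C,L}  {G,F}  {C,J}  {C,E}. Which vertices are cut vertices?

C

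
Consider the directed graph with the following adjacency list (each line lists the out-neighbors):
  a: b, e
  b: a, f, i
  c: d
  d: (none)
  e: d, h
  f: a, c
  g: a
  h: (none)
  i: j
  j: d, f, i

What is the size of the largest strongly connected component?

5

{a, b, f, i, j} are all mutually reachable — one SCC of size 5.
{e} is an SCC by itself.
{g} is an SCC by itself.
{h} is an SCC by itself.
{d} is an SCC by itself.
(and 1 more singleton SCC)
The largest has 5 vertices.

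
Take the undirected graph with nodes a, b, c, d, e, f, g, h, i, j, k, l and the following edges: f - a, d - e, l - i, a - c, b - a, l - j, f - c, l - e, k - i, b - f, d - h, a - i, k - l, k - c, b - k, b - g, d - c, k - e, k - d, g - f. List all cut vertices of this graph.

d, l

Removing d increases the component count from 1 to 2, so d is a cut vertex.
Removing l increases the component count from 1 to 2, so l is a cut vertex.
By contrast removing h leaves 1 component; it is not a cut vertex. No other vertex is a cut vertex either.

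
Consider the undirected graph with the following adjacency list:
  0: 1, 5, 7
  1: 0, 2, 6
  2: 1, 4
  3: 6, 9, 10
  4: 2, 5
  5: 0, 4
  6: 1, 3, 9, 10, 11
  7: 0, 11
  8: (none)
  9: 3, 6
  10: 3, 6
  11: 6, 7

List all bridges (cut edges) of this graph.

none

The edges on the cycle 1-2-4-5-0-1 are not bridges since each lies on that cycle.
Every edge lies on some cycle, so there are no bridges.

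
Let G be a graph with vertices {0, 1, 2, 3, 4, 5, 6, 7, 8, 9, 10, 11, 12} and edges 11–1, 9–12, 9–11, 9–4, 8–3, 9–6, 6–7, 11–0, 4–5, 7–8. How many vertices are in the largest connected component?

11

10 is isolated — a component by itself.
2 is isolated — a component by itself.
Starting from 0 we can reach 0, 1, 3, 4, 5, 6, 7, 8, 9, 11, 12. That is one component of size 11.
The largest has 11 vertices.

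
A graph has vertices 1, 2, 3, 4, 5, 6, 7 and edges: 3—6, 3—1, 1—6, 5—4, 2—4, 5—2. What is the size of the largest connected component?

7 is isolated — a component by itself.
Starting from 2 we can reach 2, 4, 5. That is one component of size 3.
Starting from 1 we can reach 1, 3, 6. That is one component of size 3.
The largest has 3 vertices.

3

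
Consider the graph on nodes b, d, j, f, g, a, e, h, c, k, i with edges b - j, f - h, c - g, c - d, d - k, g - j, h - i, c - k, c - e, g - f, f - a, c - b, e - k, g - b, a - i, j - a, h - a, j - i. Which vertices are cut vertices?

Removing c increases the component count from 1 to 2, so c is a cut vertex.
By contrast removing d leaves 1 component; it is not a cut vertex. No other vertex is a cut vertex either.

c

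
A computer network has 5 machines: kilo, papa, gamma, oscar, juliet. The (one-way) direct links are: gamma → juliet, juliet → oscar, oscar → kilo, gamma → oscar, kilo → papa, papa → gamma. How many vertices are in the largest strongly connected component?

{kilo, papa, gamma, oscar, juliet} are all mutually reachable — one SCC of size 5.
The largest has 5 vertices.

5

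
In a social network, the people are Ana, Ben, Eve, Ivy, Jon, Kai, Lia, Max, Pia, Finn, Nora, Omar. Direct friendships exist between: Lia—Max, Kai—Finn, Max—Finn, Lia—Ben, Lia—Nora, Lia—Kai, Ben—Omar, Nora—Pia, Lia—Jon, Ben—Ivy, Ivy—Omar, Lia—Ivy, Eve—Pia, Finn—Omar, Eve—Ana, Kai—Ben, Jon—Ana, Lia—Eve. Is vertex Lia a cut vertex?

Deleting Lia raises the number of components from 1 to 2, so Lia is a cut vertex.

Yes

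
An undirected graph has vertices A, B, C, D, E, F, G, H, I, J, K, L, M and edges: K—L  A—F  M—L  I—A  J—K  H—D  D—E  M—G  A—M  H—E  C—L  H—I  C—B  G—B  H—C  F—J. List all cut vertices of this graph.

H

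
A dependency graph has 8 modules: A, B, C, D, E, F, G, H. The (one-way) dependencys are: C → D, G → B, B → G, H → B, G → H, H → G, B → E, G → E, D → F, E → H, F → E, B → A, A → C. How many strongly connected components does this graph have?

1

{A, B, C, D, E, F, G, H} are all mutually reachable — one SCC of size 8.
That gives 1 strongly connected component.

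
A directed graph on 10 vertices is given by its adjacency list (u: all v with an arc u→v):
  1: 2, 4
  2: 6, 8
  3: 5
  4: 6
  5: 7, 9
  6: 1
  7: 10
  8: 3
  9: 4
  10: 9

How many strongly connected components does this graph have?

{1, 2, 3, 4, 5, 6, 7, 8, 9, 10} are all mutually reachable — one SCC of size 10.
That gives 1 strongly connected component.

1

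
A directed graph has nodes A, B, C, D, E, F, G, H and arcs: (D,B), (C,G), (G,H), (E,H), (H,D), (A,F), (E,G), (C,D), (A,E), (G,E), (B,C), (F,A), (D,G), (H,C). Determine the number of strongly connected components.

{B, C, D, E, G, H} are all mutually reachable — one SCC of size 6.
{A, F} are all mutually reachable — one SCC of size 2.
That gives 2 strongly connected components.

2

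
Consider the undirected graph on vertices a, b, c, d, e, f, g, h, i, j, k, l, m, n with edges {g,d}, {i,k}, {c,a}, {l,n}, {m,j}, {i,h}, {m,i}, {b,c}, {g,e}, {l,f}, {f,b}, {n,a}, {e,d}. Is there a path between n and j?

The component containing n is {a, b, c, f, l, n}, and j is not in it.

No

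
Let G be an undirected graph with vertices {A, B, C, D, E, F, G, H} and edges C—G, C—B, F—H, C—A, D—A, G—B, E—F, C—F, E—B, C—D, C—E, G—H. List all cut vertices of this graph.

Removing C increases the component count from 1 to 2, so C is a cut vertex.
By contrast removing G leaves 1 component; it is not a cut vertex. No other vertex is a cut vertex either.

C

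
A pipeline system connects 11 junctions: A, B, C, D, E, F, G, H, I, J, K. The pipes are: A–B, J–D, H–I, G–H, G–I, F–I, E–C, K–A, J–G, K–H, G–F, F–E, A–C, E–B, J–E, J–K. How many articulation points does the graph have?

Removing J increases the component count from 1 to 2, so J is a cut vertex.
By contrast removing H leaves 1 component; it is not a cut vertex. No other vertex is a cut vertex either.

1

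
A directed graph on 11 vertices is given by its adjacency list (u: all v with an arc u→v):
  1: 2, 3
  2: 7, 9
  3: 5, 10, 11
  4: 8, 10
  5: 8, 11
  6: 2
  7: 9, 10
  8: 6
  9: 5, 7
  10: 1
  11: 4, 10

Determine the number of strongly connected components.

1

{1, 2, 3, 4, 5, 6, 7, 8, 9, 10, 11} are all mutually reachable — one SCC of size 11.
That gives 1 strongly connected component.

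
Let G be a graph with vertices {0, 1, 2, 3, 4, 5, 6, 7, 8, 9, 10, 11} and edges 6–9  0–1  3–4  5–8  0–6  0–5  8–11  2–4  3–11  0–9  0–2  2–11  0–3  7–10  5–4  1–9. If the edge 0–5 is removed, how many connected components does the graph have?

0 and 5 are still connected via 0-2-4-5, so the component count stays at 2.

2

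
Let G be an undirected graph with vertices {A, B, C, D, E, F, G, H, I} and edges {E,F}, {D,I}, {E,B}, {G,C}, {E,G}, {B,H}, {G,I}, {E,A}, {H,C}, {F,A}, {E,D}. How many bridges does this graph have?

0

The edges on the cycle E-F-A-E are not bridges since each lies on that cycle.
Every edge lies on some cycle, so there are no bridges.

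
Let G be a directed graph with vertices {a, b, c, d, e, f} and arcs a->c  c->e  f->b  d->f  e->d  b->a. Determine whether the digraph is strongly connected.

From d we can reach every vertex (a, b, c, d, e, f), and every vertex can reach d (a, b, c, d, e, f). So the whole graph is one strongly connected component.

Yes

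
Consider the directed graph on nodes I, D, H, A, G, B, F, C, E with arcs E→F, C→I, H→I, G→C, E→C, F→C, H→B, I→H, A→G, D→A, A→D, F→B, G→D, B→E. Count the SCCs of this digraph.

{B, C, E, F, H, I} are all mutually reachable — one SCC of size 6.
{A, D, G} are all mutually reachable — one SCC of size 3.
That gives 2 strongly connected components.

2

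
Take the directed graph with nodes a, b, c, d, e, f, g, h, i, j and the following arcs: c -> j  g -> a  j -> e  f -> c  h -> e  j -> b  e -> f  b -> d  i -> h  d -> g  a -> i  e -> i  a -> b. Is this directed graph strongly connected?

Yes

From f we can reach every vertex (a, b, c, d, e, f, g, h, i, j), and every vertex can reach f (a, b, c, d, e, f, g, h, i, j). So the whole graph is one strongly connected component.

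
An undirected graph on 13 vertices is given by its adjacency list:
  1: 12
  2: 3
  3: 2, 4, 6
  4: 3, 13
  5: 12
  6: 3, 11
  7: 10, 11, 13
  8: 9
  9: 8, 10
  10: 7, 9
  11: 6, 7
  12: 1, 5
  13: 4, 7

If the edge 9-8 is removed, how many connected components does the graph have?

Before removal there are 2 components.
9-8 is a bridge — removing it separates 9's side from 8's side.
After removal: 3 components.

3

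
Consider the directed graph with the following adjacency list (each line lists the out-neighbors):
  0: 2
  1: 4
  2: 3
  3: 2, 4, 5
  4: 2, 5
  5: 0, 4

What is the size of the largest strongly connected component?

{0, 2, 3, 4, 5} are all mutually reachable — one SCC of size 5.
{1} is an SCC by itself.
The largest has 5 vertices.

5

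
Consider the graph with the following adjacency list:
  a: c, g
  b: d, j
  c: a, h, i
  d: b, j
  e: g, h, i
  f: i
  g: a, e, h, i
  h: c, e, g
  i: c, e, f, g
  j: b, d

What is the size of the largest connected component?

7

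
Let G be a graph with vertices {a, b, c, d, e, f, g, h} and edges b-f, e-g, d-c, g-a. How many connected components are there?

4

h is isolated — a component by itself.
Starting from c we can reach c, d. That is one component of size 2.
Starting from b we can reach b, f. That is one component of size 2.
Starting from a we can reach a, e, g. That is one component of size 3.
Total: 4 components.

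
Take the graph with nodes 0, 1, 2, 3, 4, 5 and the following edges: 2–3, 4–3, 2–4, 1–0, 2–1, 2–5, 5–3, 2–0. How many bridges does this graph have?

0

The edges on the cycle 2-1-0-2 are not bridges since each lies on that cycle.
Every edge lies on some cycle, so there are no bridges.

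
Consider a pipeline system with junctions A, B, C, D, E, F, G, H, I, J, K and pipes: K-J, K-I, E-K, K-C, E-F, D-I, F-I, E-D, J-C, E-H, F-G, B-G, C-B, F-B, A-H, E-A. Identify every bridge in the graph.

none

The edges on the cycle E-A-H-E are not bridges since each lies on that cycle.
Every edge lies on some cycle, so there are no bridges.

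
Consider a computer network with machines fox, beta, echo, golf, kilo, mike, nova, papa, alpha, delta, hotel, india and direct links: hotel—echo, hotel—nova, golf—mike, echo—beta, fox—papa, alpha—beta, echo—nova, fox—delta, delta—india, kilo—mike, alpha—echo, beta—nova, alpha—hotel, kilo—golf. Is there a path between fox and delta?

From fox we can reach fox, papa, delta, india, which includes delta.

Yes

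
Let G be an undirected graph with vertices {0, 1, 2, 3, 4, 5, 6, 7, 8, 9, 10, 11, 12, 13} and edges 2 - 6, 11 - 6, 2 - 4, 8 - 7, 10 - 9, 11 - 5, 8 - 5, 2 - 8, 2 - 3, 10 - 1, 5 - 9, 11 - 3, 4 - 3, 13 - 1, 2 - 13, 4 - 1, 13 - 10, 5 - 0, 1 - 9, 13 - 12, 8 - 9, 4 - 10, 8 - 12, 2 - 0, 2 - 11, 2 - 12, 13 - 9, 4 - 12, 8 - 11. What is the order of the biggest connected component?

14

Starting from 0 we can reach 0, 1, 2, 3, 4, 5, 6, 7, 8, 9, 10, 11, 12, 13. That is one component of size 14.
The largest has 14 vertices.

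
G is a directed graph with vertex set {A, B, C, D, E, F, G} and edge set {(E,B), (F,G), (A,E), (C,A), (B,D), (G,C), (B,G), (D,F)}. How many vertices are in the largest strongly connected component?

7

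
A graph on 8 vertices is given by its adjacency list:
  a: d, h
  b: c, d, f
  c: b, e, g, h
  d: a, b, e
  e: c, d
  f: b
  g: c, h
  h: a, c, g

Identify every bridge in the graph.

The edges on the cycle b-c-h-a-d-b are not bridges since each lies on that cycle.
But removing b-f disconnects b from f — this is a bridge.

b-f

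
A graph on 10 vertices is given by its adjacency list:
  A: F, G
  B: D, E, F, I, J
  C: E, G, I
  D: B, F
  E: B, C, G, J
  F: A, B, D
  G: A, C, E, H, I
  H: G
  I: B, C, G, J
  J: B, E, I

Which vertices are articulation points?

G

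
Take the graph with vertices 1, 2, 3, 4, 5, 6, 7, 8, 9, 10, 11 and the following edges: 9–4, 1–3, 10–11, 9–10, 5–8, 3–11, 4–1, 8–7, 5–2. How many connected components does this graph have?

3

6 is isolated — a component by itself.
Starting from 2 we can reach 2, 5, 7, 8. That is one component of size 4.
Starting from 1 we can reach 1, 3, 4, 9, 10, 11. That is one component of size 6.
Total: 3 components.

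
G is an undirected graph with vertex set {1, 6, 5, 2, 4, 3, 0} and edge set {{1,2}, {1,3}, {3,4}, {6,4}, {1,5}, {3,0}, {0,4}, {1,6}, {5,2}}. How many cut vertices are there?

1

Removing 1 increases the component count from 1 to 2, so 1 is a cut vertex.
By contrast removing 2 leaves 1 component; it is not a cut vertex. No other vertex is a cut vertex either.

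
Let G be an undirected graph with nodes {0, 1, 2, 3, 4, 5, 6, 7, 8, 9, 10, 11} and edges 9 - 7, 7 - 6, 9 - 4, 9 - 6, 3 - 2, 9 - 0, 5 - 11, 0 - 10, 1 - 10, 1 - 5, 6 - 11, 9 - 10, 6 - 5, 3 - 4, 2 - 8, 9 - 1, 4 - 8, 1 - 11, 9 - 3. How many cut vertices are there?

1

Removing 9 increases the component count from 1 to 2, so 9 is a cut vertex.
By contrast removing 3 leaves 1 component; it is not a cut vertex. No other vertex is a cut vertex either.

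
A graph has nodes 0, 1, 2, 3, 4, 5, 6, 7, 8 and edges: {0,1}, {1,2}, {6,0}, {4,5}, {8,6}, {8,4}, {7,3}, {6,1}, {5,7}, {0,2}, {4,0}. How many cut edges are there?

3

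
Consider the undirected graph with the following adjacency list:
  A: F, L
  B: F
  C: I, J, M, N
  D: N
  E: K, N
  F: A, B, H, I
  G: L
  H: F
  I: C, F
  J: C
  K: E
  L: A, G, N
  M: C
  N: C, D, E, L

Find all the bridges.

The edges on the cycle A-L-N-C-I-F-A are not bridges since each lies on that cycle.
But removing E-N disconnects E from N; removing J-C disconnects J from C; removing C-M disconnects C from M; removing L-G disconnects L from G — these are bridges.
In total 8 edges are bridges.

B-F, C-J, C-M, D-N, E-K, E-N, F-H, G-L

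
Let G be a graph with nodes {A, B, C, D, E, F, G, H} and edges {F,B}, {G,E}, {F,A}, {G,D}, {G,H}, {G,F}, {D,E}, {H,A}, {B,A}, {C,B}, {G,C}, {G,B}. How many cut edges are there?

The edges on the cycle G-D-E-G are not bridges since each lies on that cycle.
Every edge lies on some cycle, so there are no bridges.

0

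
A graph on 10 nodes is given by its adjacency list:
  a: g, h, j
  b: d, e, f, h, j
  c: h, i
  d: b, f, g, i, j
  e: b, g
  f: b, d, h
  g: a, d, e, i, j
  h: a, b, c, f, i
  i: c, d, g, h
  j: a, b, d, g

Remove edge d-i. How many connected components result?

1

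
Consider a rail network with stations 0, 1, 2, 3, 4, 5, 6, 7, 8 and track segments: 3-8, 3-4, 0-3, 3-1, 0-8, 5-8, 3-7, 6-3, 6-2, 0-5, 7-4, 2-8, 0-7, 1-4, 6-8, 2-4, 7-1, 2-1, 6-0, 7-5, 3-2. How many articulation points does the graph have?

Removing 3, for instance, still leaves 1 component. No single vertex removal increases the component count — the graph has no articulation points.

0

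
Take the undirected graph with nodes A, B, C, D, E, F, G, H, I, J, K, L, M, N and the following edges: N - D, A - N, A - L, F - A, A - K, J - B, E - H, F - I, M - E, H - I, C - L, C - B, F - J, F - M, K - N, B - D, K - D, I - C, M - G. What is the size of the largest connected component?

14

Starting from A we can reach A, B, C, D, E, F, G, H, I, J, K, L, M, N. That is one component of size 14.
The largest has 14 vertices.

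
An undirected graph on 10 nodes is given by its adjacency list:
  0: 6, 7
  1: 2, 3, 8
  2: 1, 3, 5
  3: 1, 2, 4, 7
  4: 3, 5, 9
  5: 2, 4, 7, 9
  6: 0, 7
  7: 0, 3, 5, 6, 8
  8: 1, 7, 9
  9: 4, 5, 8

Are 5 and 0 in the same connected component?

From 5 we can reach 0, 1, 2, 3, 4, 5, 6, 7, 8, 9, which includes 0.

Yes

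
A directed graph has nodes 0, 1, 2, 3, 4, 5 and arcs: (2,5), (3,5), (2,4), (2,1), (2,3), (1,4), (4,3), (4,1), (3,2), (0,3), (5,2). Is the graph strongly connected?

There is no directed path from 5 to 0, so the graph is not strongly connected.

No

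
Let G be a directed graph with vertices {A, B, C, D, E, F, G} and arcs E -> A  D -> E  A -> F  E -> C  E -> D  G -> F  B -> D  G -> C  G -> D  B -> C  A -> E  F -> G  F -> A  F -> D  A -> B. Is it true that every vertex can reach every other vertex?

No

There is no directed path from C to F, so the graph is not strongly connected.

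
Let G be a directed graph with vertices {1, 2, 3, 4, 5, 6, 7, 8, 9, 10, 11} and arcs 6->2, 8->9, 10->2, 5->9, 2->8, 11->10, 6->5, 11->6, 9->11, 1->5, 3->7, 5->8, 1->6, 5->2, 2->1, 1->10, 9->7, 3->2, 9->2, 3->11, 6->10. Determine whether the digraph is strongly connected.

There is no directed path from 7 to 2, so the graph is not strongly connected.

No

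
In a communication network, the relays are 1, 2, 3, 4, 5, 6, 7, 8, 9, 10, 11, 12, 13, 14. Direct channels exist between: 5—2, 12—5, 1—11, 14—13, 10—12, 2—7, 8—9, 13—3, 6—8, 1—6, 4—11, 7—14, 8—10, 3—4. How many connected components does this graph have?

1

Starting from 1 we can reach 1, 2, 3, 4, 5, 6, 7, 8, 9, 10, 11, 12, 13, 14. That is one component of size 14.
Total: 1 component.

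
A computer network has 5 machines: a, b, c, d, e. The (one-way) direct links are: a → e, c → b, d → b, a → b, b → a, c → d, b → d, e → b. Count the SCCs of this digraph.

2

{a, b, d, e} are all mutually reachable — one SCC of size 4.
{c} is an SCC by itself.
That gives 2 strongly connected components.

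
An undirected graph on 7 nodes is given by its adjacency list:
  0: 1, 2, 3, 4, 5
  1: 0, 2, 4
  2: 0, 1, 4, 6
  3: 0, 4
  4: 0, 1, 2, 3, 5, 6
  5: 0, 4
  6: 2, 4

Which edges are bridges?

none

The edges on the cycle 0-4-5-0 are not bridges since each lies on that cycle.
Every edge lies on some cycle, so there are no bridges.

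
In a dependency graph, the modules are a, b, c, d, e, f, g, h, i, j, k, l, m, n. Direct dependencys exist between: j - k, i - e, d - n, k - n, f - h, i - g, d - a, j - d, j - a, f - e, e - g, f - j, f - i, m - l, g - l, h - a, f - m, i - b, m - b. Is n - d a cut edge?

No

After removing n - d, the path n-k-j-d still connects them, so the edge is not a bridge.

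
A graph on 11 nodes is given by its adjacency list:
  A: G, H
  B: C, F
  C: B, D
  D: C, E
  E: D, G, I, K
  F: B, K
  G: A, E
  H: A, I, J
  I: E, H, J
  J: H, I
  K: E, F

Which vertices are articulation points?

E

Removing E increases the component count from 1 to 2, so E is a cut vertex.
By contrast removing I leaves 1 component; it is not a cut vertex. No other vertex is a cut vertex either.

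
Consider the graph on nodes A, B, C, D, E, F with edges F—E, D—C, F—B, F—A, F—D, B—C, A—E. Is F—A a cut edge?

After removing F—A, the path F-E-A still connects them, so the edge is not a bridge.

No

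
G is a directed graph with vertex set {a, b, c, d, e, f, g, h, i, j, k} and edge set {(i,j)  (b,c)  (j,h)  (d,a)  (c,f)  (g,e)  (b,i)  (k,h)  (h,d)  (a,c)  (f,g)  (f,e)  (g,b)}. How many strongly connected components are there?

3

{a, b, c, d, f, g, h, i, j} are all mutually reachable — one SCC of size 9.
{k} is an SCC by itself.
{e} is an SCC by itself.
That gives 3 strongly connected components.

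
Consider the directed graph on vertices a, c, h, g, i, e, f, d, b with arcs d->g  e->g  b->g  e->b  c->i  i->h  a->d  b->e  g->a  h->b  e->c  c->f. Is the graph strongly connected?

No

There is no directed path from g to h, so the graph is not strongly connected.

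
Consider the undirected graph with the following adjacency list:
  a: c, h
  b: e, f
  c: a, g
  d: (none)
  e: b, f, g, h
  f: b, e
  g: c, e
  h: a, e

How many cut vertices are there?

1

Removing e increases the component count from 2 to 3, so e is a cut vertex.
By contrast removing c leaves 2 components; it is not a cut vertex. No other vertex is a cut vertex either.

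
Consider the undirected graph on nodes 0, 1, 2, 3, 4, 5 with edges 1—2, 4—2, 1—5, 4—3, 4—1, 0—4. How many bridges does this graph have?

3

The edges on the cycle 4-1-2-4 are not bridges since each lies on that cycle.
But removing 4—3 disconnects 4 from 3; removing 4—0 disconnects 4 from 0; removing 5—1 disconnects 5 from 1 — these are bridges.
That makes 3 bridges.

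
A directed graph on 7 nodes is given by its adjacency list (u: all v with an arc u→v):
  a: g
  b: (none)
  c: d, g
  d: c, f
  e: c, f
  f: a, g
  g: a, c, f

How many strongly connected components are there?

3

{a, c, d, f, g} are all mutually reachable — one SCC of size 5.
{b} is an SCC by itself.
{e} is an SCC by itself.
That gives 3 strongly connected components.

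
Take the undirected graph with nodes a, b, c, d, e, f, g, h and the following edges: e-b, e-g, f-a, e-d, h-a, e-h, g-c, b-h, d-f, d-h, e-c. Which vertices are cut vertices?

e

Removing e increases the component count from 1 to 2, so e is a cut vertex.
By contrast removing c leaves 1 component; it is not a cut vertex. No other vertex is a cut vertex either.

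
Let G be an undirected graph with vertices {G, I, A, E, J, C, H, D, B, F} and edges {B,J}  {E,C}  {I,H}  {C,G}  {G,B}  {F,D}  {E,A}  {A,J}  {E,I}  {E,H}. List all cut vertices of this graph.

E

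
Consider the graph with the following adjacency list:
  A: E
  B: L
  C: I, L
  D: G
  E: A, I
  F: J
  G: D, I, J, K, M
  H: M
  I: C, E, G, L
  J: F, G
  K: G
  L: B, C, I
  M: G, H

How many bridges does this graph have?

The edges on the cycle I-L-C-I are not bridges since each lies on that cycle.
But removing E-I disconnects E from I; removing F-J disconnects F from J; removing G-D disconnects G from D; removing G-M disconnects G from M — these are bridges.
In total 10 edges are bridges.

10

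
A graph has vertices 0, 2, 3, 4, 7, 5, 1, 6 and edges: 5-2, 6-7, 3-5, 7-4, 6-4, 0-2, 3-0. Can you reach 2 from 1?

No

The component containing 1 is {1}, and 2 is not in it.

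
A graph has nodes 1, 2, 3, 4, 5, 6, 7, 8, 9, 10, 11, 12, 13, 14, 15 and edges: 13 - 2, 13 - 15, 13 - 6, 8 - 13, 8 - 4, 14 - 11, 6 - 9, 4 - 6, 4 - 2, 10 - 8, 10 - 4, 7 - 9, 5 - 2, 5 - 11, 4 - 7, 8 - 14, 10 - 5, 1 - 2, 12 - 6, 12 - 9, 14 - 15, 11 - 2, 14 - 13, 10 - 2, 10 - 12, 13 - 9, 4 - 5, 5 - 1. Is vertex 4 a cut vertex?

Deleting 4 leaves 2 components (was 2), so 4 is not a cut vertex.

No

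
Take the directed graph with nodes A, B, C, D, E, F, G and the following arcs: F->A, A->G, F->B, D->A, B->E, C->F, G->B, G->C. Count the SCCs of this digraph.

4

{A, C, F, G} are all mutually reachable — one SCC of size 4.
{E} is an SCC by itself.
{D} is an SCC by itself.
{B} is an SCC by itself.
That gives 4 strongly connected components.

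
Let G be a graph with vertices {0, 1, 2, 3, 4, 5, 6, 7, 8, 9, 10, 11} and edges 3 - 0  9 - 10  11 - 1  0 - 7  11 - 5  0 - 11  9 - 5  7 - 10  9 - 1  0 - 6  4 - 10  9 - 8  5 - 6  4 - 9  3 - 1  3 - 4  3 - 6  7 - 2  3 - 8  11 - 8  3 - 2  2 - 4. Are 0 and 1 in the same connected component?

From 0 we can reach 0, 1, 2, 3, 4, 5, 6, 7, 8, 9, 10, 11, which includes 1.

Yes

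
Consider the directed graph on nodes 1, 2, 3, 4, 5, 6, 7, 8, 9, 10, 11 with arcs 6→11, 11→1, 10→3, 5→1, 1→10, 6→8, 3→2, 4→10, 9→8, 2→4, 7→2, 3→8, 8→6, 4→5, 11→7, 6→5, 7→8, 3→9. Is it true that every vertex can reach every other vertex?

Yes

From 3 we can reach every vertex (1, 2, 3, 4, 5, 6, 7, 8, 9, 10, 11), and every vertex can reach 3 (1, 2, 3, 4, 5, 6, 7, 8, 9, 10, 11). So the whole graph is one strongly connected component.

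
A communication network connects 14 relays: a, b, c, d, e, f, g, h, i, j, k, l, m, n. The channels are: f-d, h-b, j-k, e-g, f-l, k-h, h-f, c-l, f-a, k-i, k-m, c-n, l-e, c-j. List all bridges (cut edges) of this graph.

The edges on the cycle c-j-k-h-f-l-c are not bridges since each lies on that cycle.
But removing k-m disconnects k from m; removing k-i disconnects k from i; removing c-n disconnects c from n; removing b-h disconnects b from h — these are bridges.
In total 8 edges are bridges.

a-f, b-h, c-n, d-f, e-g, e-l, i-k, k-m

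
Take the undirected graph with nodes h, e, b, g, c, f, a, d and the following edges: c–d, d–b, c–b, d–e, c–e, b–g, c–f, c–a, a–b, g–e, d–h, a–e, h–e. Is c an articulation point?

Yes

Deleting c raises the number of components from 1 to 2, so c is a cut vertex.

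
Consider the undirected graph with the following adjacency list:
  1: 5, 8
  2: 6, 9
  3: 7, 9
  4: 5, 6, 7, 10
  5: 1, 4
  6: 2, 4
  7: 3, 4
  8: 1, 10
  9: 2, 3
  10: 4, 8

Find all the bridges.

none

The edges on the cycle 4-7-3-9-2-6-4 are not bridges since each lies on that cycle.
Every edge lies on some cycle, so there are no bridges.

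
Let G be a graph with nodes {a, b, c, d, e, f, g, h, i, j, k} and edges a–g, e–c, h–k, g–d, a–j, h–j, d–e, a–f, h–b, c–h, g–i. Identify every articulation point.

a, g, h

Removing a increases the component count from 1 to 2, so a is a cut vertex.
Removing g increases the component count from 1 to 2, so g is a cut vertex.
Removing h increases the component count from 1 to 3, so h is a cut vertex.
By contrast removing j leaves 1 component; it is not a cut vertex. No other vertex is a cut vertex either.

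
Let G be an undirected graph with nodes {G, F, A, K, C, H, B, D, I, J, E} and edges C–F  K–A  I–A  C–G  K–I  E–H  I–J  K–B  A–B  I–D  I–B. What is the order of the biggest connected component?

Starting from E we can reach E, H. That is one component of size 2.
Starting from C we can reach C, F, G. That is one component of size 3.
Starting from A we can reach A, B, D, I, J, K. That is one component of size 6.
The largest has 6 vertices.

6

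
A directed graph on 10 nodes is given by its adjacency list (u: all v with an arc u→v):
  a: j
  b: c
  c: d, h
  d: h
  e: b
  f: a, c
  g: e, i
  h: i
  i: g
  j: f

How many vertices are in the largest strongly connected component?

{b, c, d, e, g, h, i} are all mutually reachable — one SCC of size 7.
{a, f, j} are all mutually reachable — one SCC of size 3.
The largest has 7 vertices.

7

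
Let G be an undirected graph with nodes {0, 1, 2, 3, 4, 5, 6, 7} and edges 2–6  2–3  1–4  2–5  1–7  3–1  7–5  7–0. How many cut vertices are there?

Removing 1 increases the component count from 1 to 2, so 1 is a cut vertex.
Removing 2 increases the component count from 1 to 2, so 2 is a cut vertex.
Removing 7 increases the component count from 1 to 2, so 7 is a cut vertex.
By contrast removing 0 leaves 1 component; it is not a cut vertex. No other vertex is a cut vertex either.

3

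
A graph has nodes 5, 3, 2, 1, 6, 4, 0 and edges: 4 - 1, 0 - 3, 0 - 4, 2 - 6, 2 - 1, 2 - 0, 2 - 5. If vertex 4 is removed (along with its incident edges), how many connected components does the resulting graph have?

With 4 gone, the remaining components are: {0, 1, 2, 3, 5, 6}.
That is 1 component.

1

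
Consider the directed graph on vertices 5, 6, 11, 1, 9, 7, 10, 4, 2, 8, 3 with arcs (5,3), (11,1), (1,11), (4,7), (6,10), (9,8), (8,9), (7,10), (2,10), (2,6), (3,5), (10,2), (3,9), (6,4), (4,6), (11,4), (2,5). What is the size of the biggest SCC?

5

{2, 4, 6, 7, 10} are all mutually reachable — one SCC of size 5.
{1, 11} are all mutually reachable — one SCC of size 2.
{3, 5} are all mutually reachable — one SCC of size 2.
{8, 9} are all mutually reachable — one SCC of size 2.
The largest has 5 vertices.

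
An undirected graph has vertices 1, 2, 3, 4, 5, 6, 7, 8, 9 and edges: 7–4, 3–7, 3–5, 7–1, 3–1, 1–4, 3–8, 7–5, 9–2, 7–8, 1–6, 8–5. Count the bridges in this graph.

The edges on the cycle 7-1-4-7 are not bridges since each lies on that cycle.
But removing 6–1 disconnects 6 from 1; removing 2–9 disconnects 2 from 9 — these are bridges.
That makes 2 bridges.

2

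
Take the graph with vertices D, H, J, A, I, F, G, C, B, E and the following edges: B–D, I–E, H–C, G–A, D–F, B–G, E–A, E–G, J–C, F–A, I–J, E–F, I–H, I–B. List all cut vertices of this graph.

I

Removing I increases the component count from 1 to 2, so I is a cut vertex.
By contrast removing H leaves 1 component; it is not a cut vertex. No other vertex is a cut vertex either.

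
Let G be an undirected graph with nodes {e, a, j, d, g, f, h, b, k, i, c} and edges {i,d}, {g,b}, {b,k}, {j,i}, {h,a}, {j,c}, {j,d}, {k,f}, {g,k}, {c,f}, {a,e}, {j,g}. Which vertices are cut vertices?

a, j

Removing a increases the component count from 2 to 3, so a is a cut vertex.
Removing j increases the component count from 2 to 3, so j is a cut vertex.
By contrast removing i leaves 2 components; it is not a cut vertex. No other vertex is a cut vertex either.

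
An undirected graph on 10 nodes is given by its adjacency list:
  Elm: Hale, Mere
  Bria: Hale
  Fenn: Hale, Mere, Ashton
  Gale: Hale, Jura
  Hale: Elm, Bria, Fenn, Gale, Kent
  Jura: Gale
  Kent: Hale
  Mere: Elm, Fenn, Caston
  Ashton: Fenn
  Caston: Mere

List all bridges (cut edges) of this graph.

Ashton-Fenn, Bria-Hale, Caston-Mere, Gale-Hale, Gale-Jura, Hale-Kent

The edges on the cycle Fenn-Hale-Elm-Mere-Fenn are not bridges since each lies on that cycle.
But removing Hale-Kent disconnects Hale from Kent; removing Fenn-Ashton disconnects Fenn from Ashton; removing Hale-Bria disconnects Hale from Bria; removing Caston-Mere disconnects Caston from Mere — these are bridges.
In total 6 edges are bridges.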